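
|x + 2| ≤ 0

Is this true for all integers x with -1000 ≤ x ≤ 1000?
The claim fails at x = 0:
x = 0: LHS = |0 + 2| = |2| = 2; 2 ≤ 0 — FAILS

Because a single integer refutes it, the statement is false.

Answer: False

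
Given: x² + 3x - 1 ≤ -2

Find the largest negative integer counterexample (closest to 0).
Testing negative integers from -1 downward:
x = -1: LHS = (-1)² + 3·(-1) - 1 = -3; -3 ≤ -2 — holds
x = -2: LHS = (-2)² + 3·(-2) - 1 = -3; -3 ≤ -2 — holds
x = -3: LHS = (-3)² + 3·(-3) - 1 = -1; -1 ≤ -2 — FAILS  ← closest negative counterexample to 0

Answer: x = -3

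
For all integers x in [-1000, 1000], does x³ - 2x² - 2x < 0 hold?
The claim fails at x = 0:
x = 0: LHS = 0³ - 2·0² - 2·0 = 0; 0 < 0 — FAILS

Because a single integer refutes it, the statement is false.

Answer: False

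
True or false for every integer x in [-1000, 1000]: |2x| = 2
The claim fails at x = 0:
x = 0: LHS = |2·0| = |0| = 0; 0 = 2 — FAILS

Because a single integer refutes it, the statement is false.

Answer: False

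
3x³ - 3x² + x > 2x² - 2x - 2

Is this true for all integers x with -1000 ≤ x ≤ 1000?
The claim fails at x = -1:
x = -1: LHS = 3·(-1)³ - 3·(-1)² + (-1) = -7, RHS = 2·(-1)² - 2·(-1) - 2 = 2; -7 > 2 — FAILS

Because a single integer refutes it, the statement is false.

Answer: False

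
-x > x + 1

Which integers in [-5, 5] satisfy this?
Holds for: {-5, -4, -3, -2, -1}
Fails for: {0, 1, 2, 3, 4, 5}

Answer: {-5, -4, -3, -2, -1}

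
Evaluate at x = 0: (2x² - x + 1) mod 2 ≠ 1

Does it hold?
x = 0: LHS = (2·0² - 0 + 1) mod 2 = 1 mod 2 = 1; 1 ≠ 1 — FAILS

The relation fails at x = 0, so x = 0 is a counterexample.

Answer: No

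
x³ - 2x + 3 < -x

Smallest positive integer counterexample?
Testing positive integers:
x = 1: LHS = 1³ - 2·1 + 3 = 2; 2 < -1 — FAILS  ← smallest positive counterexample

Answer: x = 1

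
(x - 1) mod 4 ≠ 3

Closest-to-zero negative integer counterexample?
Testing negative integers from -1 downward:
x = -1: LHS = ((-1) - 1) mod 4 = (-2) mod 4 = 2; 2 ≠ 3 — holds
x = -2: LHS = ((-2) - 1) mod 4 = (-3) mod 4 = 1; 1 ≠ 3 — holds
x = -3: LHS = ((-3) - 1) mod 4 = (-4) mod 4 = 0; 0 ≠ 3 — holds
x = -4: LHS = ((-4) - 1) mod 4 = (-5) mod 4 = 3; 3 ≠ 3 — FAILS  ← closest negative counterexample to 0

Answer: x = -4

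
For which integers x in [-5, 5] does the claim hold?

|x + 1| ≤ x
Over all integers in [-5, 5], LHS − RHS is smallest at x = 0, where it equals 1:
x = 0: LHS = |0 + 1| = |1| = 1; 1 ≤ 0 — FAILS
At the ends of the range:
x = -5: LHS = |(-5) + 1| = |-4| = 4; 4 ≤ -5 — FAILS
x = 5: LHS = |5 + 1| = |6| = 6; 6 ≤ 5 — FAILS
Hence LHS − RHS is never zero or negative, i.e. LHS > RHS throughout, so the claimed relation (≤) fails for every integer in [-5, 5].

Answer: None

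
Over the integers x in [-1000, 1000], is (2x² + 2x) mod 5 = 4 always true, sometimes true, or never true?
Holds at x = 1: LHS = (2·1² + 2·1) mod 5 = 4 mod 5 = 4; 4 = 4 — holds
Fails at x = 0: LHS = (2·0² + 2·0) mod 5 = 0 mod 5 = 0; 0 = 4 — FAILS
It is satisfied by some integers in the range but not all.

Answer: Sometimes true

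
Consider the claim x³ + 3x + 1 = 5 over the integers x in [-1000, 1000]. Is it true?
The claim fails at x = 0:
x = 0: LHS = 0³ + 3·0 + 1 = 1; 1 = 5 — FAILS

Because a single integer refutes it, the statement is false.

Answer: False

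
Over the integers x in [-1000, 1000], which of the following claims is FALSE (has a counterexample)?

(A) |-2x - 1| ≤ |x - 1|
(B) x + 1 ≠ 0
(A) x = 1: LHS = |-2·1 - 1| = |-3| = 3, RHS = |1 - 1| = |0| = 0; 3 ≤ 0 — FAILS
(B) x = -1: LHS = (-1) + 1 = 0; 0 ≠ 0 — FAILS

Answer: Both A and B are false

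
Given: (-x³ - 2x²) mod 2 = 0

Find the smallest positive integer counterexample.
Testing positive integers:
x = 1: LHS = (-1³ - 2·1²) mod 2 = (-3) mod 2 = 1; 1 = 0 — FAILS  ← smallest positive counterexample

Answer: x = 1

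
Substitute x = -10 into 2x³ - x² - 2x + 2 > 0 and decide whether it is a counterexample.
Substitute x = -10 into the relation:
x = -10: LHS = 2·(-10)³ - (-10)² - 2·(-10) + 2 = -2078; -2078 > 0 — FAILS

Since the claim fails at x = -10, this value is a counterexample.

Answer: Yes, x = -10 is a counterexample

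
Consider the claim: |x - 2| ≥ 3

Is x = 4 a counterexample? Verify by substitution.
Substitute x = 4 into the relation:
x = 4: LHS = |4 - 2| = |2| = 2; 2 ≥ 3 — FAILS

Since the claim fails at x = 4, this value is a counterexample.

Answer: Yes, x = 4 is a counterexample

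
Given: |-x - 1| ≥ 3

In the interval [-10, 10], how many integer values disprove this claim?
Counterexamples in [-10, 10]: {-3, -2, -1, 0, 1}.

Counting them gives 5 values.

Answer: 5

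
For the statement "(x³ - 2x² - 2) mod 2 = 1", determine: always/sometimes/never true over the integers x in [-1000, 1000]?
Holds at x = 1: LHS = (1³ - 2·1² - 2) mod 2 = (-3) mod 2 = 1; 1 = 1 — holds
Fails at x = 0: LHS = (0³ - 2·0² - 2) mod 2 = (-2) mod 2 = 0; 0 = 1 — FAILS
It is satisfied by some integers in the range but not all.

Answer: Sometimes true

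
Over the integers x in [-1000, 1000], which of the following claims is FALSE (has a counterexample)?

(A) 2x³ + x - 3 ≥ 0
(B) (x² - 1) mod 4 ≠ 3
(A) x = 0: LHS = 2·0³ + 0 - 3 = -3; -3 ≥ 0 — FAILS
(B) x = 0: LHS = (0² - 1) mod 4 = (-1) mod 4 = 3; 3 ≠ 3 — FAILS

Answer: Both A and B are false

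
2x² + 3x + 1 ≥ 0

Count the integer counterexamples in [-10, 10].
Over all integers in [-10, 10], LHS − RHS is smallest at x = -1, where it equals 0:
x = -1: LHS = 2·(-1)² + 3·(-1) + 1 = 0; 0 ≥ 0 — holds
At the ends of the range:
x = -10: LHS = 2·(-10)² + 3·(-10) + 1 = 171; 171 ≥ 0 — holds
x = 10: LHS = 2·10² + 3·10 + 1 = 231; 231 ≥ 0 — holds
Hence LHS − RHS is never negative, i.e. LHS ≥ RHS throughout, so the relation holds for every integer in [-10, 10].

No counterexample appears in that range.

Answer: 0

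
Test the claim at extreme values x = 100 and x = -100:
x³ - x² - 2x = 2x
x = 100: LHS = 100³ - 100² - 2·100 = 989800, RHS = 2·100 = 200; 989800 = 200 — FAILS
x = -100: LHS = (-100)³ - (-100)² - 2·(-100) = -1009800, RHS = 2·(-100) = -200; -1009800 = -200 — FAILS

Answer: No, fails for both x = 100 and x = -100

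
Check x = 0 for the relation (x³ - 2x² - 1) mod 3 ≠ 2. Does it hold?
x = 0: LHS = (0³ - 2·0² - 1) mod 3 = (-1) mod 3 = 2; 2 ≠ 2 — FAILS

The relation fails at x = 0, so x = 0 is a counterexample.

Answer: No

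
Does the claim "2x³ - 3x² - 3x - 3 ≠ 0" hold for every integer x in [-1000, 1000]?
Track d = LHS − RHS over the integers in [-1000, 1000]. Equality would need d = 0, but d changes sign only between consecutive integers, jumping over 0:
x = 2: LHS = 2·2³ - 3·2² - 3·2 - 3 = -5; -5 ≠ 0 — holds  (d = -5)
x = 3: LHS = 2·3³ - 3·3² - 3·3 - 3 = 15; 15 ≠ 0 — holds  (d = 15)
Away from these crossings d keeps a constant sign, and checking every integer in [-1000, 1000] confirms d ≠ 0 throughout. Hence the two sides are never equal, so the relation holds for every integer in [-1000, 1000].

No counterexample exists.

Answer: True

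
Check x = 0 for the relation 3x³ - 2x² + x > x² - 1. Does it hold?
x = 0: LHS = 3·0³ - 2·0² + 0 = 0, RHS = 0² - 1 = -1; 0 > -1 — holds

The relation is satisfied at x = 0.

Answer: Yes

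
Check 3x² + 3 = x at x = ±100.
x = 100: LHS = 3·100² + 3 = 30003; 30003 = 100 — FAILS
x = -100: LHS = 3·(-100)² + 3 = 30003; 30003 = -100 — FAILS

Answer: No, fails for both x = 100 and x = -100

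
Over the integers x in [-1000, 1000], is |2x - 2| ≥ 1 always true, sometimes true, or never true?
Holds at x = 0: LHS = |2·0 - 2| = |-2| = 2; 2 ≥ 1 — holds
Fails at x = 1: LHS = |2·1 - 2| = |0| = 0; 0 ≥ 1 — FAILS
It is satisfied by some integers in the range but not all.

Answer: Sometimes true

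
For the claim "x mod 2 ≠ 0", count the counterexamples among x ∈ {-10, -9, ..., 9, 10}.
Counterexamples in [-10, 10]: {-10, -8, -6, -4, -2, 0, 2, 4, 6, 8, 10}.

Counting them gives 11 values.

Answer: 11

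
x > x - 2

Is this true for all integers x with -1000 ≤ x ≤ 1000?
Over all integers in [-1000, 1000], LHS − RHS is smallest at x = 0, where it equals 2:
x = 0: RHS = 0 - 2 = -2; 0 > -2 — holds
At the ends of the range:
x = -1000: RHS = (-1000) - 2 = -1002; -1000 > -1002 — holds
x = 1000: RHS = 1000 - 2 = 998; 1000 > 998 — holds
Hence LHS − RHS is never zero or negative, i.e. LHS > RHS throughout, so the relation holds for every integer in [-1000, 1000].

No counterexample exists.

Answer: True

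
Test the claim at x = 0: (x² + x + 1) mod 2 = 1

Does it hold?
x = 0: LHS = (0² + 0 + 1) mod 2 = 1 mod 2 = 1; 1 = 1 — holds

The relation is satisfied at x = 0.

Answer: Yes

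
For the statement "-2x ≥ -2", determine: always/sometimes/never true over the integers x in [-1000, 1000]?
Holds at x = 0: LHS = -2·0 = 0; 0 ≥ -2 — holds
Fails at x = 2: LHS = -2·2 = -4; -4 ≥ -2 — FAILS
It is satisfied by some integers in the range but not all.

Answer: Sometimes true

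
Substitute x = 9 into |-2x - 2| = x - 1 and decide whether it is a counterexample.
Substitute x = 9 into the relation:
x = 9: LHS = |-2·9 - 2| = |-20| = 20, RHS = 9 - 1 = 8; 20 = 8 — FAILS

Since the claim fails at x = 9, this value is a counterexample.

Answer: Yes, x = 9 is a counterexample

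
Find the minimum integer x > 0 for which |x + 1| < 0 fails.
Testing positive integers:
x = 1: LHS = |1 + 1| = |2| = 2; 2 < 0 — FAILS  ← smallest positive counterexample

Answer: x = 1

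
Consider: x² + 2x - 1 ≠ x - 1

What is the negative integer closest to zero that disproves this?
Testing negative integers from -1 downward:
x = -1: LHS = (-1)² + 2·(-1) - 1 = -2, RHS = (-1) - 1 = -2; -2 ≠ -2 — FAILS  ← closest negative counterexample to 0

Answer: x = -1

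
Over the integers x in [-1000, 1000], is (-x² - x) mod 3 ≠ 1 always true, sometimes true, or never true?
Holds at x = 0: LHS = (-0² - 0) mod 3 = 0 mod 3 = 0; 0 ≠ 1 — holds
Fails at x = 1: LHS = (-1² - 1) mod 3 = (-2) mod 3 = 1; 1 ≠ 1 — FAILS
It is satisfied by some integers in the range but not all.

Answer: Sometimes true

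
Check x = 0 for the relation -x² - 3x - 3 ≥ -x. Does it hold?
x = 0: LHS = -0² - 3·0 - 3 = -3, RHS = -0 = 0; -3 ≥ 0 — FAILS

The relation fails at x = 0, so x = 0 is a counterexample.

Answer: No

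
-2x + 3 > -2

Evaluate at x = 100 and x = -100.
x = 100: LHS = -2·100 + 3 = -197; -197 > -2 — FAILS
x = -100: LHS = -2·(-100) + 3 = 203; 203 > -2 — holds

Answer: Partially: fails for x = 100, holds for x = -100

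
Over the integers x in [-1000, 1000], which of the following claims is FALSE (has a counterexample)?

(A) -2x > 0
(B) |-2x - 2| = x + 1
(A) x = 0: LHS = -2·0 = 0; 0 > 0 — FAILS
(B) x = 0: LHS = |-2·0 - 2| = |-2| = 2, RHS = 0 + 1 = 1; 2 = 1 — FAILS

Answer: Both A and B are false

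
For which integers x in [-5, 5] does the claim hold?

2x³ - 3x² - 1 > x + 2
Holds for: {3, 4, 5}
Fails for: {-5, -4, -3, -2, -1, 0, 1, 2}

Answer: {3, 4, 5}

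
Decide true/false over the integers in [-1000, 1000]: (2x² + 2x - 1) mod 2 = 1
For a polynomial with integer coefficients, its value mod 2 depends only on x mod 2, so it suffices to check one representative of each residue class, x = 0, 1:
x = 0: LHS = (2·0² + 2·0 - 1) mod 2 = (-1) mod 2 = 1; 1 = 1 — holds
x = 1: LHS = (2·1² + 2·1 - 1) mod 2 = 3 mod 2 = 1; 1 = 1 — holds
The relation holds in every residue class, so the relation holds for every integer in [-1000, 1000].

No counterexample exists.

Answer: True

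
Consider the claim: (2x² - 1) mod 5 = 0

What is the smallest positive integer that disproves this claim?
Testing positive integers:
x = 1: LHS = (2·1² - 1) mod 5 = 1 mod 5 = 1; 1 = 0 — FAILS  ← smallest positive counterexample

Answer: x = 1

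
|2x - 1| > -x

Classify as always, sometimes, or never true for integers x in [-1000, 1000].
Over all integers in [-1000, 1000], LHS − RHS is smallest at x = 0, where it equals 1:
x = 0: LHS = |2·0 - 1| = |-1| = 1, RHS = -0 = 0; 1 > 0 — holds
At the ends of the range:
x = -1000: LHS = |2·(-1000) - 1| = |-2001| = 2001, RHS = -(-1000) = 1000; 2001 > 1000 — holds
x = 1000: LHS = |2·1000 - 1| = |1999| = 1999; 1999 > -1000 — holds
Hence LHS − RHS is never zero or negative, i.e. LHS > RHS throughout, so the relation holds for every integer in [-1000, 1000].

No counterexample exists.

Answer: Always true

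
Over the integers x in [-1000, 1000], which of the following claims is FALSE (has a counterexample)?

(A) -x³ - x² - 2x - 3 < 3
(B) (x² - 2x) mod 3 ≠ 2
(A) x = -2: LHS = -(-2)³ - (-2)² - 2·(-2) - 3 = 5; 5 < 3 — FAILS
(B) x = 1: LHS = (1² - 2·1) mod 3 = (-1) mod 3 = 2; 2 ≠ 2 — FAILS

Answer: Both A and B are false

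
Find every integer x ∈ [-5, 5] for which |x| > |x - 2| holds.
Holds for: {2, 3, 4, 5}
Fails for: {-5, -4, -3, -2, -1, 0, 1}

Answer: {2, 3, 4, 5}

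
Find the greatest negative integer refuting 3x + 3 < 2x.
Testing negative integers from -1 downward:
x = -1: LHS = 3·(-1) + 3 = 0, RHS = 2·(-1) = -2; 0 < -2 — FAILS  ← closest negative counterexample to 0

Answer: x = -1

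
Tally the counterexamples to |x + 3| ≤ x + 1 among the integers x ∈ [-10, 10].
Counterexamples in [-10, 10]: {-10, -9, -8, -7, -6, -5, -4, -3, -2, -1, 0, 1, 2, 3, 4, 5, 6, 7, 8, 9, 10}.

Counting them gives 21 values.

Answer: 21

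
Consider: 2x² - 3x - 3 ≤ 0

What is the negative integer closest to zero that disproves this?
Testing negative integers from -1 downward:
x = -1: LHS = 2·(-1)² - 3·(-1) - 3 = 2; 2 ≤ 0 — FAILS  ← closest negative counterexample to 0

Answer: x = -1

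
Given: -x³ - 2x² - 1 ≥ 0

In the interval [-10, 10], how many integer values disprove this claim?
Counterexamples in [-10, 10]: {-2, -1, 0, 1, 2, 3, 4, 5, 6, 7, 8, 9, 10}.

Counting them gives 13 values.

Answer: 13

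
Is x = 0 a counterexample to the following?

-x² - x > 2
Substitute x = 0 into the relation:
x = 0: LHS = -0² - 0 = 0; 0 > 2 — FAILS

Since the claim fails at x = 0, this value is a counterexample.

Answer: Yes, x = 0 is a counterexample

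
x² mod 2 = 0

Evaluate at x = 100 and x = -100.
x = 100: LHS = (100²) mod 2 = 10000 mod 2 = 0; 0 = 0 — holds
x = -100: LHS = ((-100)²) mod 2 = 10000 mod 2 = 0; 0 = 0 — holds

Answer: Yes, holds for both x = 100 and x = -100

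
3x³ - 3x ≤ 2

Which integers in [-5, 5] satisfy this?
Holds for: {-5, -4, -3, -2, -1, 0, 1}
Fails for: {2, 3, 4, 5}

Answer: {-5, -4, -3, -2, -1, 0, 1}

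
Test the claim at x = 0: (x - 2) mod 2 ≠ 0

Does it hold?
x = 0: LHS = (0 - 2) mod 2 = (-2) mod 2 = 0; 0 ≠ 0 — FAILS

The relation fails at x = 0, so x = 0 is a counterexample.

Answer: No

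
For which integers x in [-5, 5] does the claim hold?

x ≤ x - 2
Over all integers in [-5, 5], LHS − RHS is smallest at x = 0, where it equals 2:
x = 0: RHS = 0 - 2 = -2; 0 ≤ -2 — FAILS
At the ends of the range:
x = -5: RHS = (-5) - 2 = -7; -5 ≤ -7 — FAILS
x = 5: RHS = 5 - 2 = 3; 5 ≤ 3 — FAILS
Hence LHS − RHS is never zero or negative, i.e. LHS > RHS throughout, so the claimed relation (≤) fails for every integer in [-5, 5].

Answer: None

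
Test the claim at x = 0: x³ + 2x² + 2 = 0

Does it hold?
x = 0: LHS = 0³ + 2·0² + 2 = 2; 2 = 0 — FAILS

The relation fails at x = 0, so x = 0 is a counterexample.

Answer: No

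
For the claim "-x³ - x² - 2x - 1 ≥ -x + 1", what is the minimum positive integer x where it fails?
Testing positive integers:
x = 1: LHS = -1³ - 1² - 2·1 - 1 = -5, RHS = -1 + 1 = 0; -5 ≥ 0 — FAILS  ← smallest positive counterexample

Answer: x = 1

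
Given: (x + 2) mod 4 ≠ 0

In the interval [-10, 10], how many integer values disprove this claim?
Counterexamples in [-10, 10]: {-10, -6, -2, 2, 6, 10}.

Counting them gives 6 values.

Answer: 6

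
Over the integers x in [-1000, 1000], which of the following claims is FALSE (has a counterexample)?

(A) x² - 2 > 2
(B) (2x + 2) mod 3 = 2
(A) x = 0: LHS = 0² - 2 = -2; -2 > 2 — FAILS
(B) x = 1: LHS = (2·1 + 2) mod 3 = 4 mod 3 = 1; 1 = 2 — FAILS

Answer: Both A and B are false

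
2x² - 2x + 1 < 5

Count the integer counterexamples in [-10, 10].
Counterexamples in [-10, 10]: {-10, -9, -8, -7, -6, -5, -4, -3, -2, -1, 2, 3, 4, 5, 6, 7, 8, 9, 10}.

Counting them gives 19 values.

Answer: 19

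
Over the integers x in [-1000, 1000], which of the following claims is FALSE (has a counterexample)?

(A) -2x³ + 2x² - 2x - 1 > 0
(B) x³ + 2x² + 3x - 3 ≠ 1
(A) x = 0: LHS = -2·0³ + 2·0² - 2·0 - 1 = -1; -1 > 0 — FAILS

(B) Track d = LHS − RHS over the integers in [-1000, 1000]. Equality would need d = 0, but d changes sign only between consecutive integers, jumping over 0:
x = 0: LHS = 0³ + 2·0² + 3·0 - 3 = -3; -3 ≠ 1 — holds  (d = -4)
x = 1: LHS = 1³ + 2·1² + 3·1 - 3 = 3; 3 ≠ 1 — holds  (d = 2)
Away from these crossings d keeps a constant sign, and checking every integer in [-1000, 1000] confirms d ≠ 0 throughout. Hence the two sides are never equal, so the relation holds for every integer in [-1000, 1000].

Only (A) has a counterexample.

Answer: A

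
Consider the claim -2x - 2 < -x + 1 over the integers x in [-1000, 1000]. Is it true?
The claim fails at x = -3:
x = -3: LHS = -2·(-3) - 2 = 4, RHS = -(-3) + 1 = 4; 4 < 4 — FAILS

Because a single integer refutes it, the statement is false.

Answer: False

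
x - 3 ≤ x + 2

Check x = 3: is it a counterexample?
Substitute x = 3 into the relation:
x = 3: LHS = 3 - 3 = 0, RHS = 3 + 2 = 5; 0 ≤ 5 — holds

The relation holds at x = 3, so it is not a counterexample.

Answer: No, x = 3 is not a counterexample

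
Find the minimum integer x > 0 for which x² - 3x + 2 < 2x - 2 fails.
Testing positive integers:
x = 1: LHS = 1² - 3·1 + 2 = 0, RHS = 2·1 - 2 = 0; 0 < 0 — FAILS  ← smallest positive counterexample

Answer: x = 1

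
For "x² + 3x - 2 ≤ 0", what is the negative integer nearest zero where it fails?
Testing negative integers from -1 downward:
x = -1: LHS = (-1)² + 3·(-1) - 2 = -4; -4 ≤ 0 — holds
x = -2: LHS = (-2)² + 3·(-2) - 2 = -4; -4 ≤ 0 — holds
x = -3: LHS = (-3)² + 3·(-3) - 2 = -2; -2 ≤ 0 — holds
x = -4: LHS = (-4)² + 3·(-4) - 2 = 2; 2 ≤ 0 — FAILS  ← closest negative counterexample to 0

Answer: x = -4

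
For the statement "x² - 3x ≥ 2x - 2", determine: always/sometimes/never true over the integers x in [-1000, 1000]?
Holds at x = 0: LHS = 0² - 3·0 = 0, RHS = 2·0 - 2 = -2; 0 ≥ -2 — holds
Fails at x = 1: LHS = 1² - 3·1 = -2, RHS = 2·1 - 2 = 0; -2 ≥ 0 — FAILS
It is satisfied by some integers in the range but not all.

Answer: Sometimes true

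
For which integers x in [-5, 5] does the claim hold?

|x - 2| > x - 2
Holds for: {-5, -4, -3, -2, -1, 0, 1}
Fails for: {2, 3, 4, 5}

Answer: {-5, -4, -3, -2, -1, 0, 1}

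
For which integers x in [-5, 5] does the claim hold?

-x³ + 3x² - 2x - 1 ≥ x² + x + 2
Holds for: {-5, -4, -3, -2, -1}
Fails for: {0, 1, 2, 3, 4, 5}

Answer: {-5, -4, -3, -2, -1}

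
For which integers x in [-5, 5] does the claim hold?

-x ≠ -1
Holds for: {-5, -4, -3, -2, -1, 0, 2, 3, 4, 5}
Fails for: {1}

Answer: {-5, -4, -3, -2, -1, 0, 2, 3, 4, 5}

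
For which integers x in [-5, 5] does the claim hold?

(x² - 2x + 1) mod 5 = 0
Holds for: {-4, 1}
Fails for: {-5, -3, -2, -1, 0, 2, 3, 4, 5}

Answer: {-4, 1}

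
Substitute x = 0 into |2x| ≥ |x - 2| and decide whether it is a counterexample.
Substitute x = 0 into the relation:
x = 0: LHS = |2·0| = |0| = 0, RHS = |0 - 2| = |-2| = 2; 0 ≥ 2 — FAILS

Since the claim fails at x = 0, this value is a counterexample.

Answer: Yes, x = 0 is a counterexample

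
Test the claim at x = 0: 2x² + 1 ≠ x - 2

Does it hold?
x = 0: LHS = 2·0² + 1 = 1, RHS = 0 - 2 = -2; 1 ≠ -2 — holds

The relation is satisfied at x = 0.

Answer: Yes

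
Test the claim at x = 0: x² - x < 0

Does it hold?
x = 0: LHS = 0² - 0 = 0; 0 < 0 — FAILS

The relation fails at x = 0, so x = 0 is a counterexample.

Answer: No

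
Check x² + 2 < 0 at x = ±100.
x = 100: LHS = 100² + 2 = 10002; 10002 < 0 — FAILS
x = -100: LHS = (-100)² + 2 = 10002; 10002 < 0 — FAILS

Answer: No, fails for both x = 100 and x = -100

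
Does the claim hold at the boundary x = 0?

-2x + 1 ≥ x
x = 0: LHS = -2·0 + 1 = 1; 1 ≥ 0 — holds

The relation is satisfied at x = 0.

Answer: Yes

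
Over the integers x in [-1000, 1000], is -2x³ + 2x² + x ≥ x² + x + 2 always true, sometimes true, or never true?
Holds at x = -1: LHS = -2·(-1)³ + 2·(-1)² + (-1) = 3, RHS = (-1)² + (-1) + 2 = 2; 3 ≥ 2 — holds
Fails at x = 0: LHS = -2·0³ + 2·0² + 0 = 0, RHS = 0² + 0 + 2 = 2; 0 ≥ 2 — FAILS
It is satisfied by some integers in the range but not all.

Answer: Sometimes true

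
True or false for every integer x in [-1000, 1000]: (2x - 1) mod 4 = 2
The claim fails at x = 0:
x = 0: LHS = (2·0 - 1) mod 4 = (-1) mod 4 = 3; 3 = 2 — FAILS

Because a single integer refutes it, the statement is false.

Answer: False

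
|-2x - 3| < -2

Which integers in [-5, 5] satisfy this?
An absolute value is never negative, so the left side is ≥ 0 for every x, while the right side is -2. Tightest case in [-5, 5] is x = -1:
x = -1: LHS = |-2·(-1) - 3| = |-1| = 1; 1 < -2 — FAILS
Hence LHS − RHS is never negative, i.e. LHS ≥ RHS throughout, so the claimed relation (<) fails for every integer in [-5, 5].

Answer: None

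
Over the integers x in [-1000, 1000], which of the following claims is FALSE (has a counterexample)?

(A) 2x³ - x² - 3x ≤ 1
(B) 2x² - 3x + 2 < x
(A) x = 2: LHS = 2·2³ - 2² - 3·2 = 6; 6 ≤ 1 — FAILS
(B) x = 0: LHS = 2·0² - 3·0 + 2 = 2; 2 < 0 — FAILS

Answer: Both A and B are false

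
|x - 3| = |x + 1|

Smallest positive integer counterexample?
Testing positive integers:
x = 1: LHS = |1 - 3| = |-2| = 2, RHS = |1 + 1| = |2| = 2; 2 = 2 — holds
x = 2: LHS = |2 - 3| = |-1| = 1, RHS = |2 + 1| = |3| = 3; 1 = 3 — FAILS  ← smallest positive counterexample

Answer: x = 2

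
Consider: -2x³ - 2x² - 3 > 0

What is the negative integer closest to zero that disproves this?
Testing negative integers from -1 downward:
x = -1: LHS = -2·(-1)³ - 2·(-1)² - 3 = -3; -3 > 0 — FAILS  ← closest negative counterexample to 0

Answer: x = -1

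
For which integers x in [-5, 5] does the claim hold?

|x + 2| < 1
Holds for: {-2}
Fails for: {-5, -4, -3, -1, 0, 1, 2, 3, 4, 5}

Answer: {-2}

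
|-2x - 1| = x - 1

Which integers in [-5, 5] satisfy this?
Over all integers in [-5, 5], LHS − RHS is always positive; it is smallest at x = 0, where it equals 2:
x = 0: LHS = |-2·0 - 1| = |-1| = 1, RHS = 0 - 1 = -1; 1 = -1 — FAILS
At the ends of the range:
x = -5: LHS = |-2·(-5) - 1| = |9| = 9, RHS = (-5) - 1 = -6; 9 = -6 — FAILS
x = 5: LHS = |-2·5 - 1| = |-11| = 11, RHS = 5 - 1 = 4; 11 = 4 — FAILS
Hence LHS − RHS is never 0, i.e. the two sides are never equal, so the claimed relation (=) fails for every integer in [-5, 5].

Answer: None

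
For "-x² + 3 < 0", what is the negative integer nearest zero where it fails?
Testing negative integers from -1 downward:
x = -1: LHS = -(-1)² + 3 = 2; 2 < 0 — FAILS  ← closest negative counterexample to 0

Answer: x = -1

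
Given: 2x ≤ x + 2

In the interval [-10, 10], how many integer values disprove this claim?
Counterexamples in [-10, 10]: {3, 4, 5, 6, 7, 8, 9, 10}.

Counting them gives 8 values.

Answer: 8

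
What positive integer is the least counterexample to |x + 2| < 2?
Testing positive integers:
x = 1: LHS = |1 + 2| = |3| = 3; 3 < 2 — FAILS  ← smallest positive counterexample

Answer: x = 1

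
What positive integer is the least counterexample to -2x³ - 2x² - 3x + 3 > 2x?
Testing positive integers:
x = 1: LHS = -2·1³ - 2·1² - 3·1 + 3 = -4, RHS = 2·1 = 2; -4 > 2 — FAILS  ← smallest positive counterexample

Answer: x = 1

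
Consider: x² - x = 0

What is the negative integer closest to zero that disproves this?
Testing negative integers from -1 downward:
x = -1: LHS = (-1)² - (-1) = 2; 2 = 0 — FAILS  ← closest negative counterexample to 0

Answer: x = -1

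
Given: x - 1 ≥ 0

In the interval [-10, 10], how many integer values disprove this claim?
Counterexamples in [-10, 10]: {-10, -9, -8, -7, -6, -5, -4, -3, -2, -1, 0}.

Counting them gives 11 values.

Answer: 11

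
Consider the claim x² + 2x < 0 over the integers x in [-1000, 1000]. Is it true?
The claim fails at x = 0:
x = 0: LHS = 0² + 2·0 = 0; 0 < 0 — FAILS

Because a single integer refutes it, the statement is false.

Answer: False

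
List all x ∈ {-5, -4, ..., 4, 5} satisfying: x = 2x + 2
Holds for: {-2}
Fails for: {-5, -4, -3, -1, 0, 1, 2, 3, 4, 5}

Answer: {-2}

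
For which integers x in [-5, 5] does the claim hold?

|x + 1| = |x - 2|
Track d = LHS − RHS over the integers in [-5, 5]. Equality would need d = 0, but d changes sign only between consecutive integers, jumping over 0:
x = 0: LHS = |0 + 1| = |1| = 1, RHS = |0 - 2| = |-2| = 2; 1 = 2 — FAILS  (d = -1)
x = 1: LHS = |1 + 1| = |2| = 2, RHS = |1 - 2| = |-1| = 1; 2 = 1 — FAILS  (d = 1)
Away from these crossings d keeps a constant sign, and checking every integer in [-5, 5] confirms d ≠ 0 throughout. Hence the two sides are never equal, so the claimed relation (=) fails for every integer in [-5, 5].

Answer: None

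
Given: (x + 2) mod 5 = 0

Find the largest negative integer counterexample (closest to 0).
Testing negative integers from -1 downward:
x = -1: LHS = ((-1) + 2) mod 5 = 1 mod 5 = 1; 1 = 0 — FAILS  ← closest negative counterexample to 0

Answer: x = -1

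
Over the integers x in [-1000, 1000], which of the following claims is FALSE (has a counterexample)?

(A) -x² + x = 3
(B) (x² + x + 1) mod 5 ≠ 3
(A) x = 0: LHS = -0² + 0 = 0; 0 = 3 — FAILS
(B) x = 1: LHS = (1² + 1 + 1) mod 5 = 3 mod 5 = 3; 3 ≠ 3 — FAILS

Answer: Both A and B are false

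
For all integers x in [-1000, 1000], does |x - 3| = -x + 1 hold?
The claim fails at x = 0:
x = 0: LHS = |0 - 3| = |-3| = 3, RHS = -0 + 1 = 1; 3 = 1 — FAILS

Because a single integer refutes it, the statement is false.

Answer: False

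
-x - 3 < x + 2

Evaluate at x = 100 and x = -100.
x = 100: LHS = -100 - 3 = -103, RHS = 100 + 2 = 102; -103 < 102 — holds
x = -100: LHS = -(-100) - 3 = 97, RHS = (-100) + 2 = -98; 97 < -98 — FAILS

Answer: Partially: holds for x = 100, fails for x = -100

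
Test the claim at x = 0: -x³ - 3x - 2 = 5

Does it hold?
x = 0: LHS = -0³ - 3·0 - 2 = -2; -2 = 5 — FAILS

The relation fails at x = 0, so x = 0 is a counterexample.

Answer: No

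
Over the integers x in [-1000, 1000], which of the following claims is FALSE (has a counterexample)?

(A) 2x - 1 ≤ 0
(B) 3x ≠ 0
(A) x = 1: LHS = 2·1 - 1 = 1; 1 ≤ 0 — FAILS
(B) x = 0: LHS = 3·0 = 0; 0 ≠ 0 — FAILS

Answer: Both A and B are false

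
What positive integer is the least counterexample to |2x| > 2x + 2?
Testing positive integers:
x = 1: LHS = |2·1| = |2| = 2, RHS = 2·1 + 2 = 4; 2 > 4 — FAILS  ← smallest positive counterexample

Answer: x = 1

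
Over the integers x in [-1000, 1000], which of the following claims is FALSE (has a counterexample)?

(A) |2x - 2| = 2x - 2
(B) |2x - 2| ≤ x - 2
(A) x = 0: LHS = |2·0 - 2| = |-2| = 2, RHS = 2·0 - 2 = -2; 2 = -2 — FAILS
(B) x = 0: LHS = |2·0 - 2| = |-2| = 2, RHS = 0 - 2 = -2; 2 ≤ -2 — FAILS

Answer: Both A and B are false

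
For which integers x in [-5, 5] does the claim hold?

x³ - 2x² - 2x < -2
Holds for: {-5, -4, -3, -2, 1, 2}
Fails for: {-1, 0, 3, 4, 5}

Answer: {-5, -4, -3, -2, 1, 2}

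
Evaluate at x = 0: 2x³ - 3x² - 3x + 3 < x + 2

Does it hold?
x = 0: LHS = 2·0³ - 3·0² - 3·0 + 3 = 3, RHS = 0 + 2 = 2; 3 < 2 — FAILS

The relation fails at x = 0, so x = 0 is a counterexample.

Answer: No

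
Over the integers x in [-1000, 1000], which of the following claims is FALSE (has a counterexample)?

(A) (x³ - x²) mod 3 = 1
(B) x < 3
(A) x = 0: LHS = (0³ - 0²) mod 3 = 0 mod 3 = 0; 0 = 1 — FAILS
(B) x = 3: 3 < 3 — FAILS

Answer: Both A and B are false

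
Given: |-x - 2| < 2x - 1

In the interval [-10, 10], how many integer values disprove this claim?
Counterexamples in [-10, 10]: {-10, -9, -8, -7, -6, -5, -4, -3, -2, -1, 0, 1, 2, 3}.

Counting them gives 14 values.

Answer: 14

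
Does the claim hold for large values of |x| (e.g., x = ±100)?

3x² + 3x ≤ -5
x = 100: LHS = 3·100² + 3·100 = 30300; 30300 ≤ -5 — FAILS
x = -100: LHS = 3·(-100)² + 3·(-100) = 29700; 29700 ≤ -5 — FAILS

Answer: No, fails for both x = 100 and x = -100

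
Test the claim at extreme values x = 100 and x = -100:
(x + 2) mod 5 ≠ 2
x = 100: LHS = (100 + 2) mod 5 = 102 mod 5 = 2; 2 ≠ 2 — FAILS
x = -100: LHS = ((-100) + 2) mod 5 = (-98) mod 5 = 2; 2 ≠ 2 — FAILS

Answer: No, fails for both x = 100 and x = -100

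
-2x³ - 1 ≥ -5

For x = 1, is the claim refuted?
Substitute x = 1 into the relation:
x = 1: LHS = -2·1³ - 1 = -3; -3 ≥ -5 — holds

The claim holds here, so x = 1 is not a counterexample. (A counterexample exists elsewhere, e.g. x = 2.)

Answer: No, x = 1 is not a counterexample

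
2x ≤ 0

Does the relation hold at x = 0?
x = 0: LHS = 2·0 = 0; 0 ≤ 0 — holds

The relation is satisfied at x = 0.

Answer: Yes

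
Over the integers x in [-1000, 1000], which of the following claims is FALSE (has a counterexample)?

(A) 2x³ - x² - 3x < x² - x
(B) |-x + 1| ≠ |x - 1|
(A) x = 0: LHS = 2·0³ - 0² - 3·0 = 0, RHS = 0² - 0 = 0; 0 < 0 — FAILS
(B) x = 0: LHS = |-0 + 1| = |1| = 1, RHS = |0 - 1| = |-1| = 1; 1 ≠ 1 — FAILS

Answer: Both A and B are false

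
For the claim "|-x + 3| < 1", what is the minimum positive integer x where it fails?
Testing positive integers:
x = 1: LHS = |-1 + 3| = |2| = 2; 2 < 1 — FAILS  ← smallest positive counterexample

Answer: x = 1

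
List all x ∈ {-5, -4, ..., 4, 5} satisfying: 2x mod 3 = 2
Holds for: {-5, -2, 1, 4}
Fails for: {-4, -3, -1, 0, 2, 3, 5}

Answer: {-5, -2, 1, 4}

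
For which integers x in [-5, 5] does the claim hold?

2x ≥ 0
Holds for: {0, 1, 2, 3, 4, 5}
Fails for: {-5, -4, -3, -2, -1}

Answer: {0, 1, 2, 3, 4, 5}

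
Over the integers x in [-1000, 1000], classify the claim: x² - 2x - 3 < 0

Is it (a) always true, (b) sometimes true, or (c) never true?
Holds at x = 0: LHS = 0² - 2·0 - 3 = -3; -3 < 0 — holds
Fails at x = -1: LHS = (-1)² - 2·(-1) - 3 = 0; 0 < 0 — FAILS
It is satisfied by some integers in the range but not all.

Answer: Sometimes true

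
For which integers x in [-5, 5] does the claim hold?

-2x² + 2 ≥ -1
Holds for: {-1, 0, 1}
Fails for: {-5, -4, -3, -2, 2, 3, 4, 5}

Answer: {-1, 0, 1}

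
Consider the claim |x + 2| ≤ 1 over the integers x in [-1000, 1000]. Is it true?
The claim fails at x = 0:
x = 0: LHS = |0 + 2| = |2| = 2; 2 ≤ 1 — FAILS

Because a single integer refutes it, the statement is false.

Answer: False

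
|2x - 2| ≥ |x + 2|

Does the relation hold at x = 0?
x = 0: LHS = |2·0 - 2| = |-2| = 2, RHS = |0 + 2| = |2| = 2; 2 ≥ 2 — holds

The relation is satisfied at x = 0.

Answer: Yes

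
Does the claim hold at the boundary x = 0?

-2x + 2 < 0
x = 0: LHS = -2·0 + 2 = 2; 2 < 0 — FAILS

The relation fails at x = 0, so x = 0 is a counterexample.

Answer: No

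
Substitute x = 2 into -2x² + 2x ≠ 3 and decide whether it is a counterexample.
Substitute x = 2 into the relation:
x = 2: LHS = -2·2² + 2·2 = -4; -4 ≠ 3 — holds

The relation holds at x = 2, so it is not a counterexample.

Answer: No, x = 2 is not a counterexample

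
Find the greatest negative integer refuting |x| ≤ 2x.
Testing negative integers from -1 downward:
x = -1: LHS = |-1| = 1, RHS = 2·(-1) = -2; 1 ≤ -2 — FAILS  ← closest negative counterexample to 0

Answer: x = -1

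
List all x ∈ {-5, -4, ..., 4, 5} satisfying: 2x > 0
Holds for: {1, 2, 3, 4, 5}
Fails for: {-5, -4, -3, -2, -1, 0}

Answer: {1, 2, 3, 4, 5}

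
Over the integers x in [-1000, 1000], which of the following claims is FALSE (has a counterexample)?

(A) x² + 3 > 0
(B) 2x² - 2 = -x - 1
(A) Over all integers in [-1000, 1000], LHS − RHS is smallest at x = 0, where it equals 3:
x = 0: LHS = 0² + 3 = 3; 3 > 0 — holds
At the ends of the range:
x = -1000: LHS = (-1000)² + 3 = 1000003; 1000003 > 0 — holds
x = 1000: LHS = 1000² + 3 = 1000003; 1000003 > 0 — holds
Hence LHS − RHS is never zero or negative, i.e. LHS > RHS throughout, so the relation holds for every integer in [-1000, 1000].

(B) x = 0: LHS = 2·0² - 2 = -2, RHS = -0 - 1 = -1; -2 = -1 — FAILS

Only (B) has a counterexample.

Answer: B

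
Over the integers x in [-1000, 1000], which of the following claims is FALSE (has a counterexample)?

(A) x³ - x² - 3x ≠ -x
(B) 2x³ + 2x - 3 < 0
(A) x = 0: LHS = 0³ - 0² - 3·0 = 0, RHS = -0 = 0; 0 ≠ 0 — FAILS
(B) x = 1: LHS = 2·1³ + 2·1 - 3 = 1; 1 < 0 — FAILS

Answer: Both A and B are false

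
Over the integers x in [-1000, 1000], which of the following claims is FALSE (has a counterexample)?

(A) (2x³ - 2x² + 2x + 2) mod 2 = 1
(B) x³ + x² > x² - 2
(A) x = 0: LHS = (2·0³ - 2·0² + 2·0 + 2) mod 2 = 2 mod 2 = 0; 0 = 1 — FAILS
(B) x = -2: LHS = (-2)³ + (-2)² = -4, RHS = (-2)² - 2 = 2; -4 > 2 — FAILS

Answer: Both A and B are false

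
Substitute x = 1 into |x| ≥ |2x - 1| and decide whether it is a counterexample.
Substitute x = 1 into the relation:
x = 1: LHS = |1| = 1, RHS = |2·1 - 1| = |1| = 1; 1 ≥ 1 — holds

The claim holds here, so x = 1 is not a counterexample. (A counterexample exists elsewhere, e.g. x = 0.)

Answer: No, x = 1 is not a counterexample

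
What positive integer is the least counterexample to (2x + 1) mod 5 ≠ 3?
Testing positive integers:
x = 1: LHS = (2·1 + 1) mod 5 = 3 mod 5 = 3; 3 ≠ 3 — FAILS  ← smallest positive counterexample

Answer: x = 1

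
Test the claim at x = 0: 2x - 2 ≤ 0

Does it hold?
x = 0: LHS = 2·0 - 2 = -2; -2 ≤ 0 — holds

The relation is satisfied at x = 0.

Answer: Yes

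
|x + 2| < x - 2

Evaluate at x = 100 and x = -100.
x = 100: LHS = |100 + 2| = |102| = 102, RHS = 100 - 2 = 98; 102 < 98 — FAILS
x = -100: LHS = |(-100) + 2| = |-98| = 98, RHS = (-100) - 2 = -102; 98 < -102 — FAILS

Answer: No, fails for both x = 100 and x = -100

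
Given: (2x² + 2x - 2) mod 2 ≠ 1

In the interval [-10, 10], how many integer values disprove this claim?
For a polynomial with integer coefficients, its value mod 2 depends only on x mod 2, so it suffices to check one representative of each residue class, x = 0, 1:
x = 0: LHS = (2·0² + 2·0 - 2) mod 2 = (-2) mod 2 = 0; 0 ≠ 1 — holds
x = 1: LHS = (2·1² + 2·1 - 2) mod 2 = 2 mod 2 = 0; 0 ≠ 1 — holds
The relation holds in every residue class, so the relation holds for every integer in [-10, 10].

No counterexample appears in that range.

Answer: 0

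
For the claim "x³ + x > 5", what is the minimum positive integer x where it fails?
Testing positive integers:
x = 1: LHS = 1³ + 1 = 2; 2 > 5 — FAILS  ← smallest positive counterexample

Answer: x = 1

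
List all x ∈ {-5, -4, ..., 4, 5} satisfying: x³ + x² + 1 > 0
Holds for: {-1, 0, 1, 2, 3, 4, 5}
Fails for: {-5, -4, -3, -2}

Answer: {-1, 0, 1, 2, 3, 4, 5}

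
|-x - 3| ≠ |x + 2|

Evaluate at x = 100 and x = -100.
x = 100: LHS = |-100 - 3| = |-103| = 103, RHS = |100 + 2| = |102| = 102; 103 ≠ 102 — holds
x = -100: LHS = |-(-100) - 3| = |97| = 97, RHS = |(-100) + 2| = |-98| = 98; 97 ≠ 98 — holds

Answer: Yes, holds for both x = 100 and x = -100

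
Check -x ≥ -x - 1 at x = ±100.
x = 100: RHS = -100 - 1 = -101; -100 ≥ -101 — holds
x = -100: LHS = -(-100) = 100, RHS = -(-100) - 1 = 99; 100 ≥ 99 — holds

Answer: Yes, holds for both x = 100 and x = -100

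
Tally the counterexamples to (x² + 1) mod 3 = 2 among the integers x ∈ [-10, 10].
Counterexamples in [-10, 10]: {-9, -6, -3, 0, 3, 6, 9}.

Counting them gives 7 values.

Answer: 7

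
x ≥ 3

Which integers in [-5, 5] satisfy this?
Holds for: {3, 4, 5}
Fails for: {-5, -4, -3, -2, -1, 0, 1, 2}

Answer: {3, 4, 5}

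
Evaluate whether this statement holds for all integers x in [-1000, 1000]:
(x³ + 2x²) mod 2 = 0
The claim fails at x = 1:
x = 1: LHS = (1³ + 2·1²) mod 2 = 3 mod 2 = 1; 1 = 0 — FAILS

Because a single integer refutes it, the statement is false.

Answer: False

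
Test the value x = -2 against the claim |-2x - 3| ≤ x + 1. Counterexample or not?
Substitute x = -2 into the relation:
x = -2: LHS = |-2·(-2) - 3| = |1| = 1, RHS = (-2) + 1 = -1; 1 ≤ -1 — FAILS

Since the claim fails at x = -2, this value is a counterexample.

Answer: Yes, x = -2 is a counterexample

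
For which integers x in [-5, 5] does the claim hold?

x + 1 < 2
Holds for: {-5, -4, -3, -2, -1, 0}
Fails for: {1, 2, 3, 4, 5}

Answer: {-5, -4, -3, -2, -1, 0}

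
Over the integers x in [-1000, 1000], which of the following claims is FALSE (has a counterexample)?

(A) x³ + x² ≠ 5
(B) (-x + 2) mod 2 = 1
(A) Track d = LHS − RHS over the integers in [-1000, 1000]. Equality would need d = 0, but d changes sign only between consecutive integers, jumping over 0:
x = 1: LHS = 1³ + 1² = 2; 2 ≠ 5 — holds  (d = -3)
x = 2: LHS = 2³ + 2² = 12; 12 ≠ 5 — holds  (d = 7)
Away from these crossings d keeps a constant sign, and checking every integer in [-1000, 1000] confirms d ≠ 0 throughout. Hence the two sides are never equal, so the relation holds for every integer in [-1000, 1000].

(B) x = 0: LHS = (-0 + 2) mod 2 = 2 mod 2 = 0; 0 = 1 — FAILS

Only (B) has a counterexample.

Answer: B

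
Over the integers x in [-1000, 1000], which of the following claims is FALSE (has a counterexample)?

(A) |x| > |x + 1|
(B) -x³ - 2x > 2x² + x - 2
(A) x = 0: LHS = |0| = 0, RHS = |0 + 1| = |1| = 1; 0 > 1 — FAILS
(B) x = 1: LHS = -1³ - 2·1 = -3, RHS = 2·1² + 1 - 2 = 1; -3 > 1 — FAILS

Answer: Both A and B are false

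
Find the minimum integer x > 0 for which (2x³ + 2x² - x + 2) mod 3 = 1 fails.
Testing positive integers:
x = 1: LHS = (2·1³ + 2·1² - 1 + 2) mod 3 = 5 mod 3 = 2; 2 = 1 — FAILS  ← smallest positive counterexample

Answer: x = 1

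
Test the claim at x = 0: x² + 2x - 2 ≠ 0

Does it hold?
x = 0: LHS = 0² + 2·0 - 2 = -2; -2 ≠ 0 — holds

The relation is satisfied at x = 0.

Answer: Yes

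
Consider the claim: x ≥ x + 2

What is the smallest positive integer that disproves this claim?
Testing positive integers:
x = 1: RHS = 1 + 2 = 3; 1 ≥ 3 — FAILS  ← smallest positive counterexample

Answer: x = 1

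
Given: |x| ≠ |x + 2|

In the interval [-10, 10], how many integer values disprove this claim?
Counterexamples in [-10, 10]: {-1}.

Counting them gives 1 values.

Answer: 1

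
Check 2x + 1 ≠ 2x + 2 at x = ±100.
x = 100: LHS = 2·100 + 1 = 201, RHS = 2·100 + 2 = 202; 201 ≠ 202 — holds
x = -100: LHS = 2·(-100) + 1 = -199, RHS = 2·(-100) + 2 = -198; -199 ≠ -198 — holds

Answer: Yes, holds for both x = 100 and x = -100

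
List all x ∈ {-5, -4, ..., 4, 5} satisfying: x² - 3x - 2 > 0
Holds for: {-5, -4, -3, -2, -1, 4, 5}
Fails for: {0, 1, 2, 3}

Answer: {-5, -4, -3, -2, -1, 4, 5}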